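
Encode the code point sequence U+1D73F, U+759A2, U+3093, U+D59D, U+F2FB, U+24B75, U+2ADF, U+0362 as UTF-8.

F0 9D 9C BF F1 B5 A6 A2 E3 82 93 ED 96 9D EF 8B BB F0 A4 AD B5 E2 AB 9F CD A2

U+1D73F: 4-byte form → F0 9D 9C BF.
U+759A2: 4-byte form → F1 B5 A6 A2.
U+3093: 3-byte form → E3 82 93.
U+D59D: 3-byte form → ED 96 9D.
U+F2FB: 3-byte form → EF 8B BB.
U+24B75: 4-byte form → F0 A4 AD B5.
U+2ADF: 3-byte form → E2 AB 9F.
U+0362: 2-byte form → CD A2.
Concatenated (26 bytes): F0 9D 9C BF F1 B5 A6 A2 E3 82 93 ED 96 9D EF 8B BB F0 A4 AD B5 E2 AB 9F CD A2.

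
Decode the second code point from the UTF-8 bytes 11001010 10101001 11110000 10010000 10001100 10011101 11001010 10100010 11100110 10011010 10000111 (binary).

U+1031D

Offset 0: leading byte 0xCA = 11001010 → 2-byte char #1 = CA A9.
Offset 2: leading byte 0xF0 = 11110000 → 4-byte char #2 = F0 90 8C 9D.
Leading byte 0xF0 = 11110000 matches 11110xxx → 4-byte sequence.
Byte 1: 0xF0 = 11110000, payload 000 (3 bits).
Byte 2: 0x90 = 10010000 (10xxxxxx ✓), payload 010000.
Byte 3: 0x8C = 10001100 (10xxxxxx ✓), payload 001100.
Byte 4: 0x9D = 10011101 (10xxxxxx ✓), payload 011101.
Concatenate: 000010000001100011101 = 0x1031D (21 bits → U+1031D).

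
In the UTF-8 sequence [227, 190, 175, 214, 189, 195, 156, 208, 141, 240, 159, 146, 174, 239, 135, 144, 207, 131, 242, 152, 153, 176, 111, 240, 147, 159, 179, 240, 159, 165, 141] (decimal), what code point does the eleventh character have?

Offset 0: leading byte 0xE3 = 11100011 → 3-byte char #1 = E3 BE AF.
Offset 3: leading byte 0xD6 = 11010110 → 2-byte char #2 = D6 BD.
Offset 5: leading byte 0xC3 = 11000011 → 2-byte char #3 = C3 9C.
Offset 7: leading byte 0xD0 = 11010000 → 2-byte char #4 = D0 8D.
Offset 9: leading byte 0xF0 = 11110000 → 4-byte char #5 = F0 9F 92 AE.
Offset 13: leading byte 0xEF = 11101111 → 3-byte char #6 = EF 87 90.
Offset 16: leading byte 0xCF = 11001111 → 2-byte char #7 = CF 83.
Offset 18: leading byte 0xF2 = 11110010 → 4-byte char #8 = F2 98 99 B0.
Offset 22: leading byte 0x6F = 01101111 → 1-byte char #9 = 6F.
Offset 23: leading byte 0xF0 = 11110000 → 4-byte char #10 = F0 93 9F B3.
Offset 27: leading byte 0xF0 = 11110000 → 4-byte char #11 = F0 9F A5 8D.
Leading byte 0xF0 = 11110000 matches 11110xxx → 4-byte sequence.
Byte 1: 0xF0 = 11110000, payload 000 (3 bits).
Byte 2: 0x9F = 10011111 (10xxxxxx ✓), payload 011111.
Byte 3: 0xA5 = 10100101 (10xxxxxx ✓), payload 100101.
Byte 4: 0x8D = 10001101 (10xxxxxx ✓), payload 001101.
Concatenate: 000011111100101001101 = 0x1F94D (21 bits → U+1F94D).

U+1F94D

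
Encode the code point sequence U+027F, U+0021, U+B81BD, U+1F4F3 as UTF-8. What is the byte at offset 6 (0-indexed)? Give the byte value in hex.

0xBD

U+027F → 2-byte form C9 BF at offsets 0–1.
U+0021 → 1-byte form 21 at offsets 2–2.
U+B81BD → 4-byte form F2 B8 86 BD at offsets 3–6.
Offset 6 falls in char 3's range; it's byte 4 of F2 B8 86 BD = 0xBD.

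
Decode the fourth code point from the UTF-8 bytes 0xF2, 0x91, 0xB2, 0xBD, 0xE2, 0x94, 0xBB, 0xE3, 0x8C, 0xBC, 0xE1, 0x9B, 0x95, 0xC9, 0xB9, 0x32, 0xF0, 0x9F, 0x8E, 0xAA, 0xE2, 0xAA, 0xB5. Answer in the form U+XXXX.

Offset 0: leading byte 0xF2 = 11110010 → 4-byte char #1 = F2 91 B2 BD.
Offset 4: leading byte 0xE2 = 11100010 → 3-byte char #2 = E2 94 BB.
Offset 7: leading byte 0xE3 = 11100011 → 3-byte char #3 = E3 8C BC.
Offset 10: leading byte 0xE1 = 11100001 → 3-byte char #4 = E1 9B 95.
Leading byte 0xE1 = 11100001 matches 1110xxxx → 3-byte sequence.
Byte 1: 0xE1 = 11100001, payload 0001 (4 bits).
Byte 2: 0x9B = 10011011 (10xxxxxx ✓), payload 011011.
Byte 3: 0x95 = 10010101 (10xxxxxx ✓), payload 010101.
Concatenate: 0001011011010101 = 0x16D5 (16 bits → U+16D5).

U+16D5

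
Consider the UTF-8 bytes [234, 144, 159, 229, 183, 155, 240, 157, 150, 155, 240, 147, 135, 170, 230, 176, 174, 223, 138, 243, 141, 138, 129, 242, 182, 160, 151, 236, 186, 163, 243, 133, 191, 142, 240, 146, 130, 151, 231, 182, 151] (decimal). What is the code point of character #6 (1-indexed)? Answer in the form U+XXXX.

U+07CA

Offset 0: leading byte 0xEA = 11101010 → 3-byte char #1 = EA 90 9F.
Offset 3: leading byte 0xE5 = 11100101 → 3-byte char #2 = E5 B7 9B.
Offset 6: leading byte 0xF0 = 11110000 → 4-byte char #3 = F0 9D 96 9B.
Offset 10: leading byte 0xF0 = 11110000 → 4-byte char #4 = F0 93 87 AA.
Offset 14: leading byte 0xE6 = 11100110 → 3-byte char #5 = E6 B0 AE.
Offset 17: leading byte 0xDF = 11011111 → 2-byte char #6 = DF 8A.
Leading byte 0xDF = 11011111 matches 110xxxxx → 2-byte sequence.
Byte 1: 0xDF = 11011111, payload 11111 (5 bits).
Byte 2: 0x8A = 10001010 (10xxxxxx ✓), payload 001010.
Concatenate: 11111001010 = 0x7CA (11 bits → U+07CA).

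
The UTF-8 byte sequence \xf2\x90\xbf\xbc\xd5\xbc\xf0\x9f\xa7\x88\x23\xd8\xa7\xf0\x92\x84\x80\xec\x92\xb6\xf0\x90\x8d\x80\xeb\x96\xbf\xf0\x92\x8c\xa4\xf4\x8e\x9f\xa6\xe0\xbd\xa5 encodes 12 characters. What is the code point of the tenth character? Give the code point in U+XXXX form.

Offset 0: leading byte 0xF2 = 11110010 → 4-byte char #1 = F2 90 BF BC.
Offset 4: leading byte 0xD5 = 11010101 → 2-byte char #2 = D5 BC.
Offset 6: leading byte 0xF0 = 11110000 → 4-byte char #3 = F0 9F A7 88.
Offset 10: leading byte 0x23 = 00100011 → 1-byte char #4 = 23.
Offset 11: leading byte 0xD8 = 11011000 → 2-byte char #5 = D8 A7.
Offset 13: leading byte 0xF0 = 11110000 → 4-byte char #6 = F0 92 84 80.
Offset 17: leading byte 0xEC = 11101100 → 3-byte char #7 = EC 92 B6.
Offset 20: leading byte 0xF0 = 11110000 → 4-byte char #8 = F0 90 8D 80.
Offset 24: leading byte 0xEB = 11101011 → 3-byte char #9 = EB 96 BF.
Offset 27: leading byte 0xF0 = 11110000 → 4-byte char #10 = F0 92 8C A4.
Leading byte 0xF0 = 11110000 matches 11110xxx → 4-byte sequence.
Byte 1: 0xF0 = 11110000, payload 000 (3 bits).
Byte 2: 0x92 = 10010010 (10xxxxxx ✓), payload 010010.
Byte 3: 0x8C = 10001100 (10xxxxxx ✓), payload 001100.
Byte 4: 0xA4 = 10100100 (10xxxxxx ✓), payload 100100.
Concatenate: 000010010001100100100 = 0x12324 (21 bits → U+12324).

U+12324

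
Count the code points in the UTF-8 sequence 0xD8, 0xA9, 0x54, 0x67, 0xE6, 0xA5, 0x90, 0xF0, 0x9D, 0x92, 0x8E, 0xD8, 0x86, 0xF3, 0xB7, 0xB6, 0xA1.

Byte at offset 0: 0xD8 = 11011000 → 2-byte char (#1). Advance 2.
Byte at offset 2: 0x54 = 01010100 → 1-byte char (#2). Advance 1.
Byte at offset 3: 0x67 = 01100111 → 1-byte char (#3). Advance 1.
Byte at offset 4: 0xE6 = 11100110 → 3-byte char (#4). Advance 3.
Byte at offset 7: 0xF0 = 11110000 → 4-byte char (#5). Advance 4.
Byte at offset 11: 0xD8 = 11011000 → 2-byte char (#6). Advance 2.
Byte at offset 13: 0xF3 = 11110011 → 4-byte char (#7). Advance 4.
Reached end at offset 17 after 7 code points.

7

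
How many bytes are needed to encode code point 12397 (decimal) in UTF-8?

U+306D = 0x306D. UTF-8 uses 1 byte below 0x80, 2 below 0x800, 3 below 0x10000, 4 up to 0x10FFFF. 0x306D is in U+0800–U+FFFF → 3 bytes.

3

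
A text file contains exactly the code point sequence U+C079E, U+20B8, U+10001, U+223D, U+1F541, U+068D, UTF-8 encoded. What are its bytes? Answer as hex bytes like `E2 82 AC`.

U+C079E: 4-byte form → F3 80 9E 9E.
U+20B8: 3-byte form → E2 82 B8.
U+10001: 4-byte form → F0 90 80 81.
U+223D: 3-byte form → E2 88 BD.
U+1F541: 4-byte form → F0 9F 95 81.
U+068D: 2-byte form → DA 8D.
Concatenated (20 bytes): F3 80 9E 9E E2 82 B8 F0 90 80 81 E2 88 BD F0 9F 95 81 DA 8D.

F3 80 9E 9E E2 82 B8 F0 90 80 81 E2 88 BD F0 9F 95 81 DA 8D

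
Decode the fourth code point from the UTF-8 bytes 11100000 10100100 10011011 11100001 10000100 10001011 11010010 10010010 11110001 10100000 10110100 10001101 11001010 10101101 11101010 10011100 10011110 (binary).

Offset 0: leading byte 0xE0 = 11100000 → 3-byte char #1 = E0 A4 9B.
Offset 3: leading byte 0xE1 = 11100001 → 3-byte char #2 = E1 84 8B.
Offset 6: leading byte 0xD2 = 11010010 → 2-byte char #3 = D2 92.
Offset 8: leading byte 0xF1 = 11110001 → 4-byte char #4 = F1 A0 B4 8D.
Leading byte 0xF1 = 11110001 matches 11110xxx → 4-byte sequence.
Byte 1: 0xF1 = 11110001, payload 001 (3 bits).
Byte 2: 0xA0 = 10100000 (10xxxxxx ✓), payload 100000.
Byte 3: 0xB4 = 10110100 (10xxxxxx ✓), payload 110100.
Byte 4: 0x8D = 10001101 (10xxxxxx ✓), payload 001101.
Concatenate: 001100000110100001101 = 0x60D0D (21 bits → U+60D0D).

U+60D0D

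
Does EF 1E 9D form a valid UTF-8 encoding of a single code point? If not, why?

invalid (non-continuation byte where continuation expected)

Leading byte 0xEF = 11101111 → 3-byte form.
Byte 2 is 0x1E = 00011110, which is not 10xxxxxx — expected a continuation byte.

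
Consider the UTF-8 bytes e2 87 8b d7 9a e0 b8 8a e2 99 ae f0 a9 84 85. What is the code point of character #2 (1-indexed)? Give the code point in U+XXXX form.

Offset 0: leading byte 0xE2 = 11100010 → 3-byte char #1 = E2 87 8B.
Offset 3: leading byte 0xD7 = 11010111 → 2-byte char #2 = D7 9A.
Leading byte 0xD7 = 11010111 matches 110xxxxx → 2-byte sequence.
Byte 1: 0xD7 = 11010111, payload 10111 (5 bits).
Byte 2: 0x9A = 10011010 (10xxxxxx ✓), payload 011010.
Concatenate: 10111011010 = 0x5DA (11 bits → U+05DA).

U+05DA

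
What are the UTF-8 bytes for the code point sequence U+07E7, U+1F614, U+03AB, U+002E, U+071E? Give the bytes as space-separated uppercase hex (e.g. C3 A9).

U+07E7: 2-byte form → DF A7.
U+1F614: 4-byte form → F0 9F 98 94.
U+03AB: 2-byte form → CE AB.
U+002E: 1-byte form → 2E.
U+071E: 2-byte form → DC 9E.
Concatenated (11 bytes): DF A7 F0 9F 98 94 CE AB 2E DC 9E.

DF A7 F0 9F 98 94 CE AB 2E DC 9E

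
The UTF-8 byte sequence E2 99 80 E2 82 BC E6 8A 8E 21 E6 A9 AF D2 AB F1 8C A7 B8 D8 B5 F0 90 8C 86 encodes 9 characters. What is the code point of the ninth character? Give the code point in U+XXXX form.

Offset 0: leading byte 0xE2 = 11100010 → 3-byte char #1 = E2 99 80.
Offset 3: leading byte 0xE2 = 11100010 → 3-byte char #2 = E2 82 BC.
Offset 6: leading byte 0xE6 = 11100110 → 3-byte char #3 = E6 8A 8E.
Offset 9: leading byte 0x21 = 00100001 → 1-byte char #4 = 21.
Offset 10: leading byte 0xE6 = 11100110 → 3-byte char #5 = E6 A9 AF.
Offset 13: leading byte 0xD2 = 11010010 → 2-byte char #6 = D2 AB.
Offset 15: leading byte 0xF1 = 11110001 → 4-byte char #7 = F1 8C A7 B8.
Offset 19: leading byte 0xD8 = 11011000 → 2-byte char #8 = D8 B5.
Offset 21: leading byte 0xF0 = 11110000 → 4-byte char #9 = F0 90 8C 86.
Leading byte 0xF0 = 11110000 matches 11110xxx → 4-byte sequence.
Byte 1: 0xF0 = 11110000, payload 000 (3 bits).
Byte 2: 0x90 = 10010000 (10xxxxxx ✓), payload 010000.
Byte 3: 0x8C = 10001100 (10xxxxxx ✓), payload 001100.
Byte 4: 0x86 = 10000110 (10xxxxxx ✓), payload 000110.
Concatenate: 000010000001100000110 = 0x10306 (21 bits → U+10306).

U+10306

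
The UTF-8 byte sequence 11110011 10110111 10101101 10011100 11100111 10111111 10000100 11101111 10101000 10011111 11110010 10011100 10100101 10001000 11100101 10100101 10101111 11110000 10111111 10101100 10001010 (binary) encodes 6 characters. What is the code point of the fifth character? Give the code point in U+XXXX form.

U+596F

Offset 0: leading byte 0xF3 = 11110011 → 4-byte char #1 = F3 B7 AD 9C.
Offset 4: leading byte 0xE7 = 11100111 → 3-byte char #2 = E7 BF 84.
Offset 7: leading byte 0xEF = 11101111 → 3-byte char #3 = EF A8 9F.
Offset 10: leading byte 0xF2 = 11110010 → 4-byte char #4 = F2 9C A5 88.
Offset 14: leading byte 0xE5 = 11100101 → 3-byte char #5 = E5 A5 AF.
Leading byte 0xE5 = 11100101 matches 1110xxxx → 3-byte sequence.
Byte 1: 0xE5 = 11100101, payload 0101 (4 bits).
Byte 2: 0xA5 = 10100101 (10xxxxxx ✓), payload 100101.
Byte 3: 0xAF = 10101111 (10xxxxxx ✓), payload 101111.
Concatenate: 0101100101101111 = 0x596F (16 bits → U+596F).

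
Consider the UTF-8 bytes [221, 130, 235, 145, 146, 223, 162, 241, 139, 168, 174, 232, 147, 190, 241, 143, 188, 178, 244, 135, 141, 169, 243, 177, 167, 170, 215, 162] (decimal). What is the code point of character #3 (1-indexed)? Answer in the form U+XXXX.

U+07E2

Offset 0: leading byte 0xDD = 11011101 → 2-byte char #1 = DD 82.
Offset 2: leading byte 0xEB = 11101011 → 3-byte char #2 = EB 91 92.
Offset 5: leading byte 0xDF = 11011111 → 2-byte char #3 = DF A2.
Leading byte 0xDF = 11011111 matches 110xxxxx → 2-byte sequence.
Byte 1: 0xDF = 11011111, payload 11111 (5 bits).
Byte 2: 0xA2 = 10100010 (10xxxxxx ✓), payload 100010.
Concatenate: 11111100010 = 0x7E2 (11 bits → U+07E2).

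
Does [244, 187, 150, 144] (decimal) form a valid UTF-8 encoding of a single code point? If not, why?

Leading byte 0xF4 = 11110100 → 4-byte form.
Payload = 0x13B590, which exceeds U+10FFFF, the maximum Unicode code point. (Leading bytes F5–FF, or F4 followed by ≥ 0x90, are invalid.)

invalid (encodes a value above U+10FFFF)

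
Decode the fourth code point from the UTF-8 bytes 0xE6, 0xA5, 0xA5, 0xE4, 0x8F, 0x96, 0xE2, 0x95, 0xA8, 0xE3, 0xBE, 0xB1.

U+3FB1

Offset 0: leading byte 0xE6 = 11100110 → 3-byte char #1 = E6 A5 A5.
Offset 3: leading byte 0xE4 = 11100100 → 3-byte char #2 = E4 8F 96.
Offset 6: leading byte 0xE2 = 11100010 → 3-byte char #3 = E2 95 A8.
Offset 9: leading byte 0xE3 = 11100011 → 3-byte char #4 = E3 BE B1.
Leading byte 0xE3 = 11100011 matches 1110xxxx → 3-byte sequence.
Byte 1: 0xE3 = 11100011, payload 0011 (4 bits).
Byte 2: 0xBE = 10111110 (10xxxxxx ✓), payload 111110.
Byte 3: 0xB1 = 10110001 (10xxxxxx ✓), payload 110001.
Concatenate: 0011111110110001 = 0x3FB1 (16 bits → U+3FB1).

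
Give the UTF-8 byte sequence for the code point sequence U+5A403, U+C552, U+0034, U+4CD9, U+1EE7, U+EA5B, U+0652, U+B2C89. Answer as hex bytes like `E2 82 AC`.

U+5A403: 4-byte form → F1 9A 90 83.
U+C552: 3-byte form → EC 95 92.
U+0034: 1-byte form → 34.
U+4CD9: 3-byte form → E4 B3 99.
U+1EE7: 3-byte form → E1 BB A7.
U+EA5B: 3-byte form → EE A9 9B.
U+0652: 2-byte form → D9 92.
U+B2C89: 4-byte form → F2 B2 B2 89.
Concatenated (23 bytes): F1 9A 90 83 EC 95 92 34 E4 B3 99 E1 BB A7 EE A9 9B D9 92 F2 B2 B2 89.

F1 9A 90 83 EC 95 92 34 E4 B3 99 E1 BB A7 EE A9 9B D9 92 F2 B2 B2 89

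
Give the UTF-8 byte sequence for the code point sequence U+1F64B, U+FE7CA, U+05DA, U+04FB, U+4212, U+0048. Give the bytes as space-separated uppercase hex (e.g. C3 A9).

U+1F64B: 4-byte form → F0 9F 99 8B.
U+FE7CA: 4-byte form → F3 BE 9F 8A.
U+05DA: 2-byte form → D7 9A.
U+04FB: 2-byte form → D3 BB.
U+4212: 3-byte form → E4 88 92.
U+0048: 1-byte form → 48.
Concatenated (16 bytes): F0 9F 99 8B F3 BE 9F 8A D7 9A D3 BB E4 88 92 48.

F0 9F 99 8B F3 BE 9F 8A D7 9A D3 BB E4 88 92 48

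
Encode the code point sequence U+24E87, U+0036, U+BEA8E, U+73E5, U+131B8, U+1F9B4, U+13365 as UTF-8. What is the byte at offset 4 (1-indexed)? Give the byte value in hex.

1-indexed offset 4 is 0-indexed offset 3.
U+24E87 → 4-byte form F0 A4 BA 87 at offsets 0–3.
Offset 3 falls in char 1's range; it's byte 4 of F0 A4 BA 87 = 0x87.

0x87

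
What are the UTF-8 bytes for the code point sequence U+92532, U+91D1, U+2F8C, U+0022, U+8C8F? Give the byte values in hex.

F2 92 94 B2 E9 87 91 E2 BE 8C 22 E8 B2 8F

U+92532: 4-byte form → F2 92 94 B2.
U+91D1: 3-byte form → E9 87 91.
U+2F8C: 3-byte form → E2 BE 8C.
U+0022: 1-byte form → 22.
U+8C8F: 3-byte form → E8 B2 8F.
Concatenated (14 bytes): F2 92 94 B2 E9 87 91 E2 BE 8C 22 E8 B2 8F.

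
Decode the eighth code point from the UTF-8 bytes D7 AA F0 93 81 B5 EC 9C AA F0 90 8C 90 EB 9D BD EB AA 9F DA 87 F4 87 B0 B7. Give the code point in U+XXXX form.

U+107C37

Offset 0: leading byte 0xD7 = 11010111 → 2-byte char #1 = D7 AA.
Offset 2: leading byte 0xF0 = 11110000 → 4-byte char #2 = F0 93 81 B5.
Offset 6: leading byte 0xEC = 11101100 → 3-byte char #3 = EC 9C AA.
Offset 9: leading byte 0xF0 = 11110000 → 4-byte char #4 = F0 90 8C 90.
Offset 13: leading byte 0xEB = 11101011 → 3-byte char #5 = EB 9D BD.
Offset 16: leading byte 0xEB = 11101011 → 3-byte char #6 = EB AA 9F.
Offset 19: leading byte 0xDA = 11011010 → 2-byte char #7 = DA 87.
Offset 21: leading byte 0xF4 = 11110100 → 4-byte char #8 = F4 87 B0 B7.
Leading byte 0xF4 = 11110100 matches 11110xxx → 4-byte sequence.
Byte 1: 0xF4 = 11110100, payload 100 (3 bits).
Byte 2: 0x87 = 10000111 (10xxxxxx ✓), payload 000111.
Byte 3: 0xB0 = 10110000 (10xxxxxx ✓), payload 110000.
Byte 4: 0xB7 = 10110111 (10xxxxxx ✓), payload 110111.
Concatenate: 100000111110000110111 = 0x107C37 (21 bits → U+107C37).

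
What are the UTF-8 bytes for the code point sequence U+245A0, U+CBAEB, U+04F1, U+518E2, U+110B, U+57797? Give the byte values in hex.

U+245A0: 4-byte form → F0 A4 96 A0.
U+CBAEB: 4-byte form → F3 8B AB AB.
U+04F1: 2-byte form → D3 B1.
U+518E2: 4-byte form → F1 91 A3 A2.
U+110B: 3-byte form → E1 84 8B.
U+57797: 4-byte form → F1 97 9E 97.
Concatenated (21 bytes): F0 A4 96 A0 F3 8B AB AB D3 B1 F1 91 A3 A2 E1 84 8B F1 97 9E 97.

F0 A4 96 A0 F3 8B AB AB D3 B1 F1 91 A3 A2 E1 84 8B F1 97 9E 97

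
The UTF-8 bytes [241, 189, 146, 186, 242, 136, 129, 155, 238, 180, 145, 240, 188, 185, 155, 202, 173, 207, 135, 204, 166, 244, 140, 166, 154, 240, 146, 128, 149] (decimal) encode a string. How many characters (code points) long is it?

Byte at offset 0: 0xF1 = 11110001 → 4-byte char (#1). Advance 4.
Byte at offset 4: 0xF2 = 11110010 → 4-byte char (#2). Advance 4.
Byte at offset 8: 0xEE = 11101110 → 3-byte char (#3). Advance 3.
Byte at offset 11: 0xF0 = 11110000 → 4-byte char (#4). Advance 4.
Byte at offset 15: 0xCA = 11001010 → 2-byte char (#5). Advance 2.
Byte at offset 17: 0xCF = 11001111 → 2-byte char (#6). Advance 2.
Byte at offset 19: 0xCC = 11001100 → 2-byte char (#7). Advance 2.
Byte at offset 21: 0xF4 = 11110100 → 4-byte char (#8). Advance 4.
Byte at offset 25: 0xF0 = 11110000 → 4-byte char (#9). Advance 4.
Reached end at offset 29 after 9 code points.

9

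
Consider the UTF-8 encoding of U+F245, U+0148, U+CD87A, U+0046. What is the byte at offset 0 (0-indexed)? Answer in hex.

0xEF

U+F245 → 3-byte form EF 89 85 at offsets 0–2.
Offset 0 falls in char 1's range; it's byte 1 of EF 89 85 = 0xEF.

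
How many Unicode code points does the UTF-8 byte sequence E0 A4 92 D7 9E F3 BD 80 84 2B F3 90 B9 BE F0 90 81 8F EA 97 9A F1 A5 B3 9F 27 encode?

9

Byte at offset 0: 0xE0 = 11100000 → 3-byte char (#1). Advance 3.
Byte at offset 3: 0xD7 = 11010111 → 2-byte char (#2). Advance 2.
Byte at offset 5: 0xF3 = 11110011 → 4-byte char (#3). Advance 4.
Byte at offset 9: 0x2B = 00101011 → 1-byte char (#4). Advance 1.
Byte at offset 10: 0xF3 = 11110011 → 4-byte char (#5). Advance 4.
Byte at offset 14: 0xF0 = 11110000 → 4-byte char (#6). Advance 4.
Byte at offset 18: 0xEA = 11101010 → 3-byte char (#7). Advance 3.
Byte at offset 21: 0xF1 = 11110001 → 4-byte char (#8). Advance 4.
Byte at offset 25: 0x27 = 00100111 → 1-byte char (#9). Advance 1.
Reached end at offset 26 after 9 code points.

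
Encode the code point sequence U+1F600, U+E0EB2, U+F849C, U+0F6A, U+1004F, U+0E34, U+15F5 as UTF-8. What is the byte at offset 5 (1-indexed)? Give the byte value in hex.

1-indexed offset 5 is 0-indexed offset 4.
U+1F600 → 4-byte form F0 9F 98 80 at offsets 0–3.
U+E0EB2 → 4-byte form F3 A0 BA B2 at offsets 4–7.
Offset 4 falls in char 2's range; it's byte 1 of F3 A0 BA B2 = 0xF3.

0xF3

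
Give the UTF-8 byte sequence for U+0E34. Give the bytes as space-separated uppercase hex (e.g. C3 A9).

U+0E34 = 0xE34 = 3636 decimal. In range U+0800–U+FFFF → 3-byte form: 1110xxxx 10xxxxxx 10xxxxxx.
Binary (16 bits): 0000111000110100.
Split 4+6+6: 0000 | 111000 | 110100.
Byte 1: 11100000 = 0xE0.
Byte 2: 10111000 = 0xB8.
Byte 3: 10110100 = 0xB4.

E0 B8 B4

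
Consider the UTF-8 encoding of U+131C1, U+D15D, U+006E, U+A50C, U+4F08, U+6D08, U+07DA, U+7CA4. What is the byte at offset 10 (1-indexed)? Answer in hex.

1-indexed offset 10 is 0-indexed offset 9.
U+131C1 → 4-byte form F0 93 87 81 at offsets 0–3.
U+D15D → 3-byte form ED 85 9D at offsets 4–6.
U+006E → 1-byte form 6E at offsets 7–7.
U+A50C → 3-byte form EA 94 8C at offsets 8–10.
Offset 9 falls in char 4's range; it's byte 2 of EA 94 8C = 0x94.

0x94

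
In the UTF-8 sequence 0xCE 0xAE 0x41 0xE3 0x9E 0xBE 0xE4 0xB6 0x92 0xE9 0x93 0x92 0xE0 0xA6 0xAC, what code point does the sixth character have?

U+09AC

Offset 0: leading byte 0xCE = 11001110 → 2-byte char #1 = CE AE.
Offset 2: leading byte 0x41 = 01000001 → 1-byte char #2 = 41.
Offset 3: leading byte 0xE3 = 11100011 → 3-byte char #3 = E3 9E BE.
Offset 6: leading byte 0xE4 = 11100100 → 3-byte char #4 = E4 B6 92.
Offset 9: leading byte 0xE9 = 11101001 → 3-byte char #5 = E9 93 92.
Offset 12: leading byte 0xE0 = 11100000 → 3-byte char #6 = E0 A6 AC.
Leading byte 0xE0 = 11100000 matches 1110xxxx → 3-byte sequence.
Byte 1: 0xE0 = 11100000, payload 0000 (4 bits).
Byte 2: 0xA6 = 10100110 (10xxxxxx ✓), payload 100110.
Byte 3: 0xAC = 10101100 (10xxxxxx ✓), payload 101100.
Concatenate: 0000100110101100 = 0x9AC (16 bits → U+09AC).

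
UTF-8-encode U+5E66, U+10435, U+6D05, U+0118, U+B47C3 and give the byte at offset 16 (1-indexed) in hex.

0x83

1-indexed offset 16 is 0-indexed offset 15.
U+5E66 → 3-byte form E5 B9 A6 at offsets 0–2.
U+10435 → 4-byte form F0 90 90 B5 at offsets 3–6.
U+6D05 → 3-byte form E6 B4 85 at offsets 7–9.
U+0118 → 2-byte form C4 98 at offsets 10–11.
U+B47C3 → 4-byte form F2 B4 9F 83 at offsets 12–15.
Offset 15 falls in char 5's range; it's byte 4 of F2 B4 9F 83 = 0x83.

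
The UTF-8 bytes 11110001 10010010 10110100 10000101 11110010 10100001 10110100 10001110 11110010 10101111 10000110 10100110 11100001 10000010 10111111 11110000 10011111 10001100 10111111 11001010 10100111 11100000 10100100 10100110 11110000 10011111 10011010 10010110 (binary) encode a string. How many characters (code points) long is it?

8

Byte at offset 0: 0xF1 = 11110001 → 4-byte char (#1). Advance 4.
Byte at offset 4: 0xF2 = 11110010 → 4-byte char (#2). Advance 4.
Byte at offset 8: 0xF2 = 11110010 → 4-byte char (#3). Advance 4.
Byte at offset 12: 0xE1 = 11100001 → 3-byte char (#4). Advance 3.
Byte at offset 15: 0xF0 = 11110000 → 4-byte char (#5). Advance 4.
Byte at offset 19: 0xCA = 11001010 → 2-byte char (#6). Advance 2.
Byte at offset 21: 0xE0 = 11100000 → 3-byte char (#7). Advance 3.
Byte at offset 24: 0xF0 = 11110000 → 4-byte char (#8). Advance 4.
Reached end at offset 28 after 8 code points.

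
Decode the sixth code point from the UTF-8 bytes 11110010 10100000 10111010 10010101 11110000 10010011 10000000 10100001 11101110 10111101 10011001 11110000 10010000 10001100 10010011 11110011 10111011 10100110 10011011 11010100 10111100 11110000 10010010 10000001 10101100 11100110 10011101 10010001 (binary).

Offset 0: leading byte 0xF2 = 11110010 → 4-byte char #1 = F2 A0 BA 95.
Offset 4: leading byte 0xF0 = 11110000 → 4-byte char #2 = F0 93 80 A1.
Offset 8: leading byte 0xEE = 11101110 → 3-byte char #3 = EE BD 99.
Offset 11: leading byte 0xF0 = 11110000 → 4-byte char #4 = F0 90 8C 93.
Offset 15: leading byte 0xF3 = 11110011 → 4-byte char #5 = F3 BB A6 9B.
Offset 19: leading byte 0xD4 = 11010100 → 2-byte char #6 = D4 BC.
Leading byte 0xD4 = 11010100 matches 110xxxxx → 2-byte sequence.
Byte 1: 0xD4 = 11010100, payload 10100 (5 bits).
Byte 2: 0xBC = 10111100 (10xxxxxx ✓), payload 111100.
Concatenate: 10100111100 = 0x53C (11 bits → U+053C).

U+053C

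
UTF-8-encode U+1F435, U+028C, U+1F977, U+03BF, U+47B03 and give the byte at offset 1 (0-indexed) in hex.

0x9F

U+1F435 → 4-byte form F0 9F 90 B5 at offsets 0–3.
Offset 1 falls in char 1's range; it's byte 2 of F0 9F 90 B5 = 0x9F.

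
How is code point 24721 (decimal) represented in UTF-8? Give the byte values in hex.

E6 82 91

U+6091 = 0x6091 = 24721 decimal. In range U+0800–U+FFFF → 3-byte form: 1110xxxx 10xxxxxx 10xxxxxx.
Binary (16 bits): 0110000010010001.
Split 4+6+6: 0110 | 000010 | 010001.
Byte 1: 11100110 = 0xE6.
Byte 2: 10000010 = 0x82.
Byte 3: 10010001 = 0x91.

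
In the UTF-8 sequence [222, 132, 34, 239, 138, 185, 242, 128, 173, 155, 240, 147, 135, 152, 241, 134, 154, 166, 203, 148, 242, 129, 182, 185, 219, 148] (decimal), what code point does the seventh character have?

Offset 0: leading byte 0xDE = 11011110 → 2-byte char #1 = DE 84.
Offset 2: leading byte 0x22 = 00100010 → 1-byte char #2 = 22.
Offset 3: leading byte 0xEF = 11101111 → 3-byte char #3 = EF 8A B9.
Offset 6: leading byte 0xF2 = 11110010 → 4-byte char #4 = F2 80 AD 9B.
Offset 10: leading byte 0xF0 = 11110000 → 4-byte char #5 = F0 93 87 98.
Offset 14: leading byte 0xF1 = 11110001 → 4-byte char #6 = F1 86 9A A6.
Offset 18: leading byte 0xCB = 11001011 → 2-byte char #7 = CB 94.
Leading byte 0xCB = 11001011 matches 110xxxxx → 2-byte sequence.
Byte 1: 0xCB = 11001011, payload 01011 (5 bits).
Byte 2: 0x94 = 10010100 (10xxxxxx ✓), payload 010100.
Concatenate: 01011010100 = 0x2D4 (11 bits → U+02D4).

U+02D4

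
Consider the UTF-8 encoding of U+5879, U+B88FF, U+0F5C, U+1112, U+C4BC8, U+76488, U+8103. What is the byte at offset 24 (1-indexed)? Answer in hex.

0x83

1-indexed offset 24 is 0-indexed offset 23.
U+5879 → 3-byte form E5 A1 B9 at offsets 0–2.
U+B88FF → 4-byte form F2 B8 A3 BF at offsets 3–6.
U+0F5C → 3-byte form E0 BD 9C at offsets 7–9.
U+1112 → 3-byte form E1 84 92 at offsets 10–12.
U+C4BC8 → 4-byte form F3 84 AF 88 at offsets 13–16.
U+76488 → 4-byte form F1 B6 92 88 at offsets 17–20.
U+8103 → 3-byte form E8 84 83 at offsets 21–23.
Offset 23 falls in char 7's range; it's byte 3 of E8 84 83 = 0x83.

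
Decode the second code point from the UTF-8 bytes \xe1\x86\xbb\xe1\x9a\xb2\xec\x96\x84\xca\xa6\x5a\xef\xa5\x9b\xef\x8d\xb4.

U+16B2

Offset 0: leading byte 0xE1 = 11100001 → 3-byte char #1 = E1 86 BB.
Offset 3: leading byte 0xE1 = 11100001 → 3-byte char #2 = E1 9A B2.
Leading byte 0xE1 = 11100001 matches 1110xxxx → 3-byte sequence.
Byte 1: 0xE1 = 11100001, payload 0001 (4 bits).
Byte 2: 0x9A = 10011010 (10xxxxxx ✓), payload 011010.
Byte 3: 0xB2 = 10110010 (10xxxxxx ✓), payload 110010.
Concatenate: 0001011010110010 = 0x16B2 (16 bits → U+16B2).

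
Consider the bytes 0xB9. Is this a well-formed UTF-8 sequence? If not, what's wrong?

invalid (continuation byte with no leading byte)

Byte 0xB9 = 10111001 has the form 10xxxxxx — a continuation byte — but there is no preceding leading byte.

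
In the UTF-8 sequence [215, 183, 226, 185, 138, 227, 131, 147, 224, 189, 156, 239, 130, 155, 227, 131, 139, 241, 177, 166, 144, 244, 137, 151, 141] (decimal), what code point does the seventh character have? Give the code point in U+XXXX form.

Offset 0: leading byte 0xD7 = 11010111 → 2-byte char #1 = D7 B7.
Offset 2: leading byte 0xE2 = 11100010 → 3-byte char #2 = E2 B9 8A.
Offset 5: leading byte 0xE3 = 11100011 → 3-byte char #3 = E3 83 93.
Offset 8: leading byte 0xE0 = 11100000 → 3-byte char #4 = E0 BD 9C.
Offset 11: leading byte 0xEF = 11101111 → 3-byte char #5 = EF 82 9B.
Offset 14: leading byte 0xE3 = 11100011 → 3-byte char #6 = E3 83 8B.
Offset 17: leading byte 0xF1 = 11110001 → 4-byte char #7 = F1 B1 A6 90.
Leading byte 0xF1 = 11110001 matches 11110xxx → 4-byte sequence.
Byte 1: 0xF1 = 11110001, payload 001 (3 bits).
Byte 2: 0xB1 = 10110001 (10xxxxxx ✓), payload 110001.
Byte 3: 0xA6 = 10100110 (10xxxxxx ✓), payload 100110.
Byte 4: 0x90 = 10010000 (10xxxxxx ✓), payload 010000.
Concatenate: 001110001100110010000 = 0x71990 (21 bits → U+71990).

U+71990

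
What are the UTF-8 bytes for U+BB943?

F2 BB A5 83

U+BB943 = 0xBB943 = 768323 decimal. In range U+10000–U+10FFFF → 4-byte form: 11110xxx 10xxxxxx 10xxxxxx 10xxxxxx.
Binary (21 bits): 010111011100101000011.
Split 3+6+6+6: 010 | 111011 | 100101 | 000011.
Byte 1: 11110010 = 0xF2.
Byte 2: 10111011 = 0xBB.
Byte 3: 10100101 = 0xA5.
Byte 4: 10000011 = 0x83.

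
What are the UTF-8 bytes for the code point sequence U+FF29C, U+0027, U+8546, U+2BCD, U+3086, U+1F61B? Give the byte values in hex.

U+FF29C: 4-byte form → F3 BF 8A 9C.
U+0027: 1-byte form → 27.
U+8546: 3-byte form → E8 95 86.
U+2BCD: 3-byte form → E2 AF 8D.
U+3086: 3-byte form → E3 82 86.
U+1F61B: 4-byte form → F0 9F 98 9B.
Concatenated (18 bytes): F3 BF 8A 9C 27 E8 95 86 E2 AF 8D E3 82 86 F0 9F 98 9B.

F3 BF 8A 9C 27 E8 95 86 E2 AF 8D E3 82 86 F0 9F 98 9B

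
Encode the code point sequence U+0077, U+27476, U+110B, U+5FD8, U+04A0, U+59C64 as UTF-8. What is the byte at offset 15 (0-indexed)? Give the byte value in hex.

0xB1

U+0077 → 1-byte form 77 at offsets 0–0.
U+27476 → 4-byte form F0 A7 91 B6 at offsets 1–4.
U+110B → 3-byte form E1 84 8B at offsets 5–7.
U+5FD8 → 3-byte form E5 BF 98 at offsets 8–10.
U+04A0 → 2-byte form D2 A0 at offsets 11–12.
U+59C64 → 4-byte form F1 99 B1 A4 at offsets 13–16.
Offset 15 falls in char 6's range; it's byte 3 of F1 99 B1 A4 = 0xB1.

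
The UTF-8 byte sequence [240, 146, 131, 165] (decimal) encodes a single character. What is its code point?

U+120E5

Leading byte 0xF0 = 11110000 matches 11110xxx → 4-byte sequence.
Byte 1: 0xF0 = 11110000, payload 000 (3 bits).
Byte 2: 0x92 = 10010010 (10xxxxxx ✓), payload 010010.
Byte 3: 0x83 = 10000011 (10xxxxxx ✓), payload 000011.
Byte 4: 0xA5 = 10100101 (10xxxxxx ✓), payload 100101.
Concatenate: 000010010000011100101 = 0x120E5 (21 bits → U+120E5).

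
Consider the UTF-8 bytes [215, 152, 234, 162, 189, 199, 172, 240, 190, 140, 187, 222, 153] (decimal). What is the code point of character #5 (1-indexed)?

U+0799

Offset 0: leading byte 0xD7 = 11010111 → 2-byte char #1 = D7 98.
Offset 2: leading byte 0xEA = 11101010 → 3-byte char #2 = EA A2 BD.
Offset 5: leading byte 0xC7 = 11000111 → 2-byte char #3 = C7 AC.
Offset 7: leading byte 0xF0 = 11110000 → 4-byte char #4 = F0 BE 8C BB.
Offset 11: leading byte 0xDE = 11011110 → 2-byte char #5 = DE 99.
Leading byte 0xDE = 11011110 matches 110xxxxx → 2-byte sequence.
Byte 1: 0xDE = 11011110, payload 11110 (5 bits).
Byte 2: 0x99 = 10011001 (10xxxxxx ✓), payload 011001.
Concatenate: 11110011001 = 0x799 (11 bits → U+0799).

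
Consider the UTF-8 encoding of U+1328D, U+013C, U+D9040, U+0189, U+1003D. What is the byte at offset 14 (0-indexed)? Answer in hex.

U+1328D → 4-byte form F0 93 8A 8D at offsets 0–3.
U+013C → 2-byte form C4 BC at offsets 4–5.
U+D9040 → 4-byte form F3 99 81 80 at offsets 6–9.
U+0189 → 2-byte form C6 89 at offsets 10–11.
U+1003D → 4-byte form F0 90 80 BD at offsets 12–15.
Offset 14 falls in char 5's range; it's byte 3 of F0 90 80 BD = 0x80.

0x80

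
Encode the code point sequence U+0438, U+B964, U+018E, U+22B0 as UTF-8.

U+0438: 2-byte form → D0 B8.
U+B964: 3-byte form → EB A5 A4.
U+018E: 2-byte form → C6 8E.
U+22B0: 3-byte form → E2 8A B0.
Concatenated (10 bytes): D0 B8 EB A5 A4 C6 8E E2 8A B0.

D0 B8 EB A5 A4 C6 8E E2 8A B0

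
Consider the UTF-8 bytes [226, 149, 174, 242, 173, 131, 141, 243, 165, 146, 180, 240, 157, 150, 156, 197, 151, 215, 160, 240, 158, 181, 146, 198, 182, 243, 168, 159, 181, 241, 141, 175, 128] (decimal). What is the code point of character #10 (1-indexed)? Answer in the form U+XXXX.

Offset 0: leading byte 0xE2 = 11100010 → 3-byte char #1 = E2 95 AE.
Offset 3: leading byte 0xF2 = 11110010 → 4-byte char #2 = F2 AD 83 8D.
Offset 7: leading byte 0xF3 = 11110011 → 4-byte char #3 = F3 A5 92 B4.
Offset 11: leading byte 0xF0 = 11110000 → 4-byte char #4 = F0 9D 96 9C.
Offset 15: leading byte 0xC5 = 11000101 → 2-byte char #5 = C5 97.
Offset 17: leading byte 0xD7 = 11010111 → 2-byte char #6 = D7 A0.
Offset 19: leading byte 0xF0 = 11110000 → 4-byte char #7 = F0 9E B5 92.
Offset 23: leading byte 0xC6 = 11000110 → 2-byte char #8 = C6 B6.
Offset 25: leading byte 0xF3 = 11110011 → 4-byte char #9 = F3 A8 9F B5.
Offset 29: leading byte 0xF1 = 11110001 → 4-byte char #10 = F1 8D AF 80.
Leading byte 0xF1 = 11110001 matches 11110xxx → 4-byte sequence.
Byte 1: 0xF1 = 11110001, payload 001 (3 bits).
Byte 2: 0x8D = 10001101 (10xxxxxx ✓), payload 001101.
Byte 3: 0xAF = 10101111 (10xxxxxx ✓), payload 101111.
Byte 4: 0x80 = 10000000 (10xxxxxx ✓), payload 000000.
Concatenate: 001001101101111000000 = 0x4DBC0 (21 bits → U+4DBC0).

U+4DBC0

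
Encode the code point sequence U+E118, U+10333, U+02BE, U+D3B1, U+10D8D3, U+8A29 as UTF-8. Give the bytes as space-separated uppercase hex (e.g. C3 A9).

EE 84 98 F0 90 8C B3 CA BE ED 8E B1 F4 8D A3 93 E8 A8 A9

U+E118: 3-byte form → EE 84 98.
U+10333: 4-byte form → F0 90 8C B3.
U+02BE: 2-byte form → CA BE.
U+D3B1: 3-byte form → ED 8E B1.
U+10D8D3: 4-byte form → F4 8D A3 93.
U+8A29: 3-byte form → E8 A8 A9.
Concatenated (19 bytes): EE 84 98 F0 90 8C B3 CA BE ED 8E B1 F4 8D A3 93 E8 A8 A9.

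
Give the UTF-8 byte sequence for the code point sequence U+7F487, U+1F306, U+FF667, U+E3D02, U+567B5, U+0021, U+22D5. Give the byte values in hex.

U+7F487: 4-byte form → F1 BF 92 87.
U+1F306: 4-byte form → F0 9F 8C 86.
U+FF667: 4-byte form → F3 BF 99 A7.
U+E3D02: 4-byte form → F3 A3 B4 82.
U+567B5: 4-byte form → F1 96 9E B5.
U+0021: 1-byte form → 21.
U+22D5: 3-byte form → E2 8B 95.
Concatenated (24 bytes): F1 BF 92 87 F0 9F 8C 86 F3 BF 99 A7 F3 A3 B4 82 F1 96 9E B5 21 E2 8B 95.

F1 BF 92 87 F0 9F 8C 86 F3 BF 99 A7 F3 A3 B4 82 F1 96 9E B5 21 E2 8B 95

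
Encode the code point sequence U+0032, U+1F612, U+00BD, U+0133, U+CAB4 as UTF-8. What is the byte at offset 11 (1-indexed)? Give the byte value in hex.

1-indexed offset 11 is 0-indexed offset 10.
U+0032 → 1-byte form 32 at offsets 0–0.
U+1F612 → 4-byte form F0 9F 98 92 at offsets 1–4.
U+00BD → 2-byte form C2 BD at offsets 5–6.
U+0133 → 2-byte form C4 B3 at offsets 7–8.
U+CAB4 → 3-byte form EC AA B4 at offsets 9–11.
Offset 10 falls in char 5's range; it's byte 2 of EC AA B4 = 0xAA.

0xAA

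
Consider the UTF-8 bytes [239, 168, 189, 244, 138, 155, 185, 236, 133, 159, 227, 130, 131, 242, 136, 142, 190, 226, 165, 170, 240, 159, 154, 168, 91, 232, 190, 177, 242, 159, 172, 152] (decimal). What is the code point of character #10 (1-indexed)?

Offset 0: leading byte 0xEF = 11101111 → 3-byte char #1 = EF A8 BD.
Offset 3: leading byte 0xF4 = 11110100 → 4-byte char #2 = F4 8A 9B B9.
Offset 7: leading byte 0xEC = 11101100 → 3-byte char #3 = EC 85 9F.
Offset 10: leading byte 0xE3 = 11100011 → 3-byte char #4 = E3 82 83.
Offset 13: leading byte 0xF2 = 11110010 → 4-byte char #5 = F2 88 8E BE.
Offset 17: leading byte 0xE2 = 11100010 → 3-byte char #6 = E2 A5 AA.
Offset 20: leading byte 0xF0 = 11110000 → 4-byte char #7 = F0 9F 9A A8.
Offset 24: leading byte 0x5B = 01011011 → 1-byte char #8 = 5B.
Offset 25: leading byte 0xE8 = 11101000 → 3-byte char #9 = E8 BE B1.
Offset 28: leading byte 0xF2 = 11110010 → 4-byte char #10 = F2 9F AC 98.
Leading byte 0xF2 = 11110010 matches 11110xxx → 4-byte sequence.
Byte 1: 0xF2 = 11110010, payload 010 (3 bits).
Byte 2: 0x9F = 10011111 (10xxxxxx ✓), payload 011111.
Byte 3: 0xAC = 10101100 (10xxxxxx ✓), payload 101100.
Byte 4: 0x98 = 10011000 (10xxxxxx ✓), payload 011000.
Concatenate: 010011111101100011000 = 0x9FB18 (21 bits → U+9FB18).

U+9FB18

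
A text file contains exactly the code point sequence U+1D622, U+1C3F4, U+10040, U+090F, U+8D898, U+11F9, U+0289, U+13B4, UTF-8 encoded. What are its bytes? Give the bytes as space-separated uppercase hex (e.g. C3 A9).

F0 9D 98 A2 F0 9C 8F B4 F0 90 81 80 E0 A4 8F F2 8D A2 98 E1 87 B9 CA 89 E1 8E B4

U+1D622: 4-byte form → F0 9D 98 A2.
U+1C3F4: 4-byte form → F0 9C 8F B4.
U+10040: 4-byte form → F0 90 81 80.
U+090F: 3-byte form → E0 A4 8F.
U+8D898: 4-byte form → F2 8D A2 98.
U+11F9: 3-byte form → E1 87 B9.
U+0289: 2-byte form → CA 89.
U+13B4: 3-byte form → E1 8E B4.
Concatenated (27 bytes): F0 9D 98 A2 F0 9C 8F B4 F0 90 81 80 E0 A4 8F F2 8D A2 98 E1 87 B9 CA 89 E1 8E B4.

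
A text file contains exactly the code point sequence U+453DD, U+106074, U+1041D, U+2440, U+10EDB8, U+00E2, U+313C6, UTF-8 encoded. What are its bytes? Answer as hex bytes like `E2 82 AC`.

F1 85 8F 9D F4 86 81 B4 F0 90 90 9D E2 91 80 F4 8E B6 B8 C3 A2 F0 B1 8F 86

U+453DD: 4-byte form → F1 85 8F 9D.
U+106074: 4-byte form → F4 86 81 B4.
U+1041D: 4-byte form → F0 90 90 9D.
U+2440: 3-byte form → E2 91 80.
U+10EDB8: 4-byte form → F4 8E B6 B8.
U+00E2: 2-byte form → C3 A2.
U+313C6: 4-byte form → F0 B1 8F 86.
Concatenated (25 bytes): F1 85 8F 9D F4 86 81 B4 F0 90 90 9D E2 91 80 F4 8E B6 B8 C3 A2 F0 B1 8F 86.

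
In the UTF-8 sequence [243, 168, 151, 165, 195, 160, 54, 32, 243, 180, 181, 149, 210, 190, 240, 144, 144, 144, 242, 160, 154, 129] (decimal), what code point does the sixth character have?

Offset 0: leading byte 0xF3 = 11110011 → 4-byte char #1 = F3 A8 97 A5.
Offset 4: leading byte 0xC3 = 11000011 → 2-byte char #2 = C3 A0.
Offset 6: leading byte 0x36 = 00110110 → 1-byte char #3 = 36.
Offset 7: leading byte 0x20 = 00100000 → 1-byte char #4 = 20.
Offset 8: leading byte 0xF3 = 11110011 → 4-byte char #5 = F3 B4 B5 95.
Offset 12: leading byte 0xD2 = 11010010 → 2-byte char #6 = D2 BE.
Leading byte 0xD2 = 11010010 matches 110xxxxx → 2-byte sequence.
Byte 1: 0xD2 = 11010010, payload 10010 (5 bits).
Byte 2: 0xBE = 10111110 (10xxxxxx ✓), payload 111110.
Concatenate: 10010111110 = 0x4BE (11 bits → U+04BE).

U+04BE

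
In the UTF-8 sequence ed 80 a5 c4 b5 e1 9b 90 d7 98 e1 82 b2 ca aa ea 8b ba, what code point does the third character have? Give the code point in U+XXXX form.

U+16D0

Offset 0: leading byte 0xED = 11101101 → 3-byte char #1 = ED 80 A5.
Offset 3: leading byte 0xC4 = 11000100 → 2-byte char #2 = C4 B5.
Offset 5: leading byte 0xE1 = 11100001 → 3-byte char #3 = E1 9B 90.
Leading byte 0xE1 = 11100001 matches 1110xxxx → 3-byte sequence.
Byte 1: 0xE1 = 11100001, payload 0001 (4 bits).
Byte 2: 0x9B = 10011011 (10xxxxxx ✓), payload 011011.
Byte 3: 0x90 = 10010000 (10xxxxxx ✓), payload 010000.
Concatenate: 0001011011010000 = 0x16D0 (16 bits → U+16D0).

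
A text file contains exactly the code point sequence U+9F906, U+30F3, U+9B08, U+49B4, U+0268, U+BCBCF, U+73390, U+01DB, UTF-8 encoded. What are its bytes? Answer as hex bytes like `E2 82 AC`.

U+9F906: 4-byte form → F2 9F A4 86.
U+30F3: 3-byte form → E3 83 B3.
U+9B08: 3-byte form → E9 AC 88.
U+49B4: 3-byte form → E4 A6 B4.
U+0268: 2-byte form → C9 A8.
U+BCBCF: 4-byte form → F2 BC AF 8F.
U+73390: 4-byte form → F1 B3 8E 90.
U+01DB: 2-byte form → C7 9B.
Concatenated (25 bytes): F2 9F A4 86 E3 83 B3 E9 AC 88 E4 A6 B4 C9 A8 F2 BC AF 8F F1 B3 8E 90 C7 9B.

F2 9F A4 86 E3 83 B3 E9 AC 88 E4 A6 B4 C9 A8 F2 BC AF 8F F1 B3 8E 90 C7 9B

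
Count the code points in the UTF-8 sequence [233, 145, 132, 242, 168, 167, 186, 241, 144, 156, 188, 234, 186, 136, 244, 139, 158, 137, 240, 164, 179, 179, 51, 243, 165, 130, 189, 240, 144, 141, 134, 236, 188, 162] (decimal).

Byte at offset 0: 0xE9 = 11101001 → 3-byte char (#1). Advance 3.
Byte at offset 3: 0xF2 = 11110010 → 4-byte char (#2). Advance 4.
Byte at offset 7: 0xF1 = 11110001 → 4-byte char (#3). Advance 4.
Byte at offset 11: 0xEA = 11101010 → 3-byte char (#4). Advance 3.
Byte at offset 14: 0xF4 = 11110100 → 4-byte char (#5). Advance 4.
Byte at offset 18: 0xF0 = 11110000 → 4-byte char (#6). Advance 4.
Byte at offset 22: 0x33 = 00110011 → 1-byte char (#7). Advance 1.
Byte at offset 23: 0xF3 = 11110011 → 4-byte char (#8). Advance 4.
Byte at offset 27: 0xF0 = 11110000 → 4-byte char (#9). Advance 4.
Byte at offset 31: 0xEC = 11101100 → 3-byte char (#10). Advance 3.
Reached end at offset 34 after 10 code points.

10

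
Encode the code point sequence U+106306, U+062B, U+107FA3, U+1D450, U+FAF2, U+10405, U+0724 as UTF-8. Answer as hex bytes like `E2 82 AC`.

U+106306: 4-byte form → F4 86 8C 86.
U+062B: 2-byte form → D8 AB.
U+107FA3: 4-byte form → F4 87 BE A3.
U+1D450: 4-byte form → F0 9D 91 90.
U+FAF2: 3-byte form → EF AB B2.
U+10405: 4-byte form → F0 90 90 85.
U+0724: 2-byte form → DC A4.
Concatenated (23 bytes): F4 86 8C 86 D8 AB F4 87 BE A3 F0 9D 91 90 EF AB B2 F0 90 90 85 DC A4.

F4 86 8C 86 D8 AB F4 87 BE A3 F0 9D 91 90 EF AB B2 F0 90 90 85 DC A4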